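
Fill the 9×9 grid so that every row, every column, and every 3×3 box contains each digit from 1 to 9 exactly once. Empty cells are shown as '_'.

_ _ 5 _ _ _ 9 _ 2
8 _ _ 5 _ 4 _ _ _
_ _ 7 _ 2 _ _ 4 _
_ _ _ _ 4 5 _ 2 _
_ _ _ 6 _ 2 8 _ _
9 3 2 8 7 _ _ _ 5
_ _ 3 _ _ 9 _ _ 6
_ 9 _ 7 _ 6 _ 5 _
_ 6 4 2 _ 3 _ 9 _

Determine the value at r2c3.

9

r3c2 = 1: row 3 has {2,4,7}; col 2 has {3,6,9}; box has {5,7,8} → only 1 remains.
r3c6 = 8: row 3 has {1,2,4,7}; col 6 has {2,3,4,5,6,9}; box has {2,4,5} → only 8 remains.
r3c9 = 3: row 3 has {1,2,4,7,8}; col 9 has {2,5,6}; box has {2,4,9} → only 3 remains.
r5c3 = 1: row 5 has {2,6,8}; col 3 has {2,3,4,5,7}; box has {2,3,9} → only 1 remains.
r6c6 = 1: row 6 has {2,3,5,7,8,9}; col 6 has {2,3,4,5,6,8,9}; box has {2,4,5,6,7,8} → only 1 remains.
r6c8 = 6: row 6 has {1,2,3,5,7,8,9}; col 8 has {2,4,5,9}; box has {2,5,8} → only 6 remains.
r8c3 = 8: row 8 has {5,6,7,9}; col 3 has {1,2,3,4,5,7}; box has {3,4,6,9} → only 8 remains.
r8c5 = 1: row 8 has {5,6,7,8,9}; col 5 has {2,4,7}; box has {2,3,6,7,9} → only 1 remains.
r8c9 = 4: row 8 has {1,5,6,7,8,9}; col 9 has {2,3,5,6}; box has {5,6,9} → only 4 remains.
r1c2 = 4: row 1 has {2,5,9}; col 2 has {1,3,6,9}; box has {1,5,7,8} → only 4 remains.
r1c6 = 7: row 1 has {2,4,5,9}; col 6 has {1,2,3,4,5,6,8,9}; box has {2,4,5,8} → only 7 remains.
r2c2 = 2: row 2 has {4,5,8}; col 2 has {1,3,4,6,9}; box has {1,4,5,7,8} → only 2 remains.
r3c1 = 6: row 3 has {1,2,3,4,7,8}; col 1 has {8,9}; box has {1,2,4,5,7,8} → only 6 remains.
r3c4 = 9: row 3 has {1,2,3,4,6,7,8}; col 4 has {2,5,6,7,8}; box has {2,4,5,7,8} → only 9 remains.
r3c7 = 5: row 3 has {1,2,3,4,6,7,8,9}; col 7 has {8,9}; box has {2,3,4,9} → only 5 remains.
r4c1 = 7: row 4 has {2,4,5}; col 1 has {6,8,9}; box has {1,2,3,9} → only 7 remains.
r4c2 = 8: row 4 has {2,4,5,7}; col 2 has {1,2,3,4,6,9}; box has {1,2,3,7,9} → only 8 remains.
r4c3 = 6: row 4 has {2,4,5,7,8}; col 3 has {1,2,3,4,5,7,8}; box has {1,2,3,7,8,9} → only 6 remains.
r4c4 = 3: row 4 has {2,4,5,6,7,8}; col 4 has {2,5,6,7,8,9}; box has {1,2,4,5,6,7,8} → only 3 remains.
r4c7 = 1: row 4 has {2,3,4,5,6,7,8}; col 7 has {5,8,9}; box has {2,5,6,8} → only 1 remains.
r4c9 = 9: row 4 has {1,2,3,4,5,6,7,8}; col 9 has {2,3,4,5,6}; box has {1,2,5,6,8} → only 9 remains.
r5c2 = 5: row 5 has {1,2,6,8}; col 2 has {1,2,3,4,6,8,9}; box has {1,2,3,6,7,8,9} → only 5 remains.
r5c5 = 9: row 5 has {1,2,5,6,8}; col 5 has {1,2,4,7}; box has {1,2,3,4,5,6,7,8} → only 9 remains.
r5c9 = 7: row 5 has {1,2,5,6,8,9}; col 9 has {2,3,4,5,6,9}; box has {1,2,5,6,8,9} → only 7 remains.
r6c7 = 4: row 6 has {1,2,3,5,6,7,8,9}; col 7 has {1,5,8,9}; box has {1,2,5,6,7,8,9} → only 4 remains.
r7c2 = 7: row 7 has {3,6,9}; col 2 has {1,2,3,4,5,6,8,9}; box has {3,4,6,8,9} → only 7 remains.
r7c4 = 4: row 7 has {3,6,7,9}; col 4 has {2,3,5,6,7,8,9}; box has {1,2,3,6,7,9} → only 4 remains.
r7c7 = 2: row 7 has {3,4,6,7,9}; col 7 has {1,4,5,8,9}; box has {4,5,6,9} → only 2 remains.
r8c1 = 2: row 8 has {1,4,5,6,7,8,9}; col 1 has {6,7,8,9}; box has {3,4,6,7,8,9} → only 2 remains.
r8c7 = 3: row 8 has {1,2,4,5,6,7,8,9}; col 7 has {1,2,4,5,8,9}; box has {2,4,5,6,9} → only 3 remains.
r9c7 = 7: row 9 has {2,3,4,6,9}; col 7 has {1,2,3,4,5,8,9}; box has {2,3,4,5,6,9} → only 7 remains.
r1c1 = 3: row 1 has {2,4,5,7,9}; col 1 has {2,6,7,8,9}; box has {1,2,4,5,6,7,8} → only 3 remains.
r1c4 = 1: row 1 has {2,3,4,5,7,9}; col 4 has {2,3,4,5,6,7,8,9}; box has {2,4,5,7,8,9} → only 1 remains.
r1c5 = 6: row 1 has {1,2,3,4,5,7,9}; col 5 has {1,2,4,7,9}; box has {1,2,4,5,7,8,9} → only 6 remains.
r1c8 = 8: row 1 has {1,2,3,4,5,6,7,9}; col 8 has {2,4,5,6,9}; box has {2,3,4,5,9} → only 8 remains.
r2c3 = 9: row 2 has {2,4,5,8}; col 3 has {1,2,3,4,5,6,7,8}; box has {1,2,3,4,5,6,7,8} → only 9 remains.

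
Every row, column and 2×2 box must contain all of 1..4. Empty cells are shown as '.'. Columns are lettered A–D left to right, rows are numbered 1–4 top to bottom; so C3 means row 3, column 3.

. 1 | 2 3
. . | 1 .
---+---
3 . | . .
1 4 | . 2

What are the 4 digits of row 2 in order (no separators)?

2314

A1 = 4 (sole candidate).
A2 = 2: row 2 has {1}; col 1 has {1,3,4}; box has {1,4} → only 2 remains.
B2 = 3: row 2 has {1,2}; col 2 has {1,4}; box has {1,2,4} → only 3 remains.
D2 = 4: row 2 has {1,2,3}; col 4 has {2,3}; box has {1,2,3} → only 4 remains.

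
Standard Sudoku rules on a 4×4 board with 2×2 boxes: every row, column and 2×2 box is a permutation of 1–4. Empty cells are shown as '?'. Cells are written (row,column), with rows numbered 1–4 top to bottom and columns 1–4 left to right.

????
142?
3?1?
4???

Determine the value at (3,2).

2

(1,1) = 2 (sole candidate).
(1,2) = 3 (sole candidate).
(1,3) = 4 (sole candidate).
(1,4) = 1 (sole candidate).
(2,4) = 3 (sole candidate).
(3,2) = 2: row 3 has {1,3}; col 2 has {3,4}; box has {3,4} → only 2 remains.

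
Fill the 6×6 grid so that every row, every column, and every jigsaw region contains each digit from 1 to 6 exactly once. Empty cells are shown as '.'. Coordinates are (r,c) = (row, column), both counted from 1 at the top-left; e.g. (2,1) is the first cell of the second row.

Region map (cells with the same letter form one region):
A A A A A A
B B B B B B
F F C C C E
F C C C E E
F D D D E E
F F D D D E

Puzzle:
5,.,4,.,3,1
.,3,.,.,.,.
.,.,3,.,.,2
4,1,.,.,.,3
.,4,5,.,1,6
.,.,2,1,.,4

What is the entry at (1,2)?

2

(2,6) = 5: row 2 has {3}; col 6 has {1,2,3,4,6}; region has {3} → only 5 remains.
(4,3) = 6: row 4 has {1,3,4}; col 3 has {2,3,4,5}; region has {1,3} → only 6 remains.
(4,5) = 5: row 4 has {1,3,4,6}; col 5 has {1,3}; region has {1,2,3,4,6} → only 5 remains.
(5,4) = 3: row 5 has {1,4,5,6}; col 4 has {1}; region has {1,2,4,5} → only 3 remains.
(6,5) = 6: row 6 has {1,2,4}; col 5 has {1,3,5}; region has {1,2,3,4,5} → only 6 remains.
(2,3) = 1: row 2 has {3,5}; col 3 has {2,3,4,5,6}; region has {3,5} → only 1 remains.
(3,5) = 4: row 3 has {2,3}; col 5 has {1,3,5,6}; region has {1,3,6} → only 4 remains.
(4,4) = 2: row 4 has {1,3,4,5,6}; col 4 has {1,3}; region has {1,3,4,6} → only 2 remains.
(5,1) = 2: row 5 has {1,3,4,5,6}; col 1 has {4,5}; region has {4} → only 2 remains.
(6,1) = 3: row 6 has {1,2,4,6}; col 1 has {2,4,5}; region has {2,4} → only 3 remains.
(6,2) = 5: row 6 has {1,2,3,4,6}; col 2 has {1,3,4}; region has {2,3,4} → only 5 remains.
(1,4) = 6: row 1 has {1,3,4,5}; col 4 has {1,2,3}; region has {1,3,4,5} → only 6 remains.
(2,1) = 6: row 2 has {1,3,5}; col 1 has {2,3,4,5}; region has {1,3,5} → only 6 remains.
(2,4) = 4: row 2 has {1,3,5,6}; col 4 has {1,2,3,6}; region has {1,3,5,6} → only 4 remains.
(2,5) = 2: row 2 has {1,3,4,5,6}; col 5 has {1,3,4,5,6}; region has {1,3,4,5,6} → only 2 remains.
(3,1) = 1: row 3 has {2,3,4}; col 1 has {2,3,4,5,6}; region has {2,3,4,5} → only 1 remains.
(3,2) = 6: row 3 has {1,2,3,4}; col 2 has {1,3,4,5}; region has {1,2,3,4,5} → only 6 remains.
(3,4) = 5: row 3 has {1,2,3,4,6}; col 4 has {1,2,3,4,6}; region has {1,2,3,4,6} → only 5 remains.
(1,2) = 2: row 1 has {1,3,4,5,6}; col 2 has {1,3,4,5,6}; region has {1,3,4,5,6} → only 2 remains.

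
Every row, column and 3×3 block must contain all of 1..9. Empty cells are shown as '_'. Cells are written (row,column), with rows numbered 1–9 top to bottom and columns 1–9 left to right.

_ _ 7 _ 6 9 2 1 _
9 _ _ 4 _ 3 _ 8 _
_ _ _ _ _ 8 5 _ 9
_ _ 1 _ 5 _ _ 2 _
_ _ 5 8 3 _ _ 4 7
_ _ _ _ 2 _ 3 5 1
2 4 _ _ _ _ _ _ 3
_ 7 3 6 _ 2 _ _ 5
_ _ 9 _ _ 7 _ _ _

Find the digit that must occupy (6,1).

4

(1,4) = 5: row 1 has {1,2,6,7,9}; col 4 has {4,6,8}; box has {3,4,6,8,9} → only 5 remains.
(1,9) = 4: row 1 has {1,2,5,6,7,9}; col 9 has {1,3,5,7,9}; box has {1,2,5,8,9} → only 4 remains.
(2,9) = 6: row 2 has {3,4,8,9}; col 9 has {1,3,4,5,7,9}; box has {1,2,4,5,8,9} → only 6 remains.
(4,9) = 8: row 4 has {1,2,5}; col 9 has {1,3,4,5,6,7,9}; box has {1,2,3,4,5,7} → only 8 remains.
(5,1) = 6: row 5 has {3,4,5,7,8}; col 1 has {2,9}; box has {1,5} → only 6 remains.
(5,6) = 1: row 5 has {3,4,5,6,7,8}; col 6 has {2,3,7,8,9}; box has {2,3,5,8} → only 1 remains.
(5,7) = 9: row 5 has {1,3,4,5,6,7,8}; col 7 has {2,3,5}; box has {1,2,3,4,5,7,8} → only 9 remains.
(7,6) = 5: row 7 has {2,3,4}; col 6 has {1,2,3,7,8,9}; box has {2,6,7} → only 5 remains.
(8,8) = 9: row 8 has {2,3,5,6,7}; col 8 has {1,2,4,5,8}; box has {3,5} → only 9 remains.
(9,8) = 6: row 9 has {7,9}; col 8 has {1,2,4,5,8,9}; box has {3,5,9} → only 6 remains.
(9,9) = 2: row 9 has {6,7,9}; col 9 has {1,3,4,5,6,7,8,9}; box has {3,5,6,9} → only 2 remains.
(2,3) = 2: row 2 has {3,4,6,8,9}; col 3 has {1,3,5,7,9}; box has {7,9} → only 2 remains.
(2,7) = 7: row 2 has {2,3,4,6,8,9}; col 7 has {2,3,5,9}; box has {1,2,4,5,6,8,9} → only 7 remains.
(3,8) = 3: row 3 has {5,8,9}; col 8 has {1,2,4,5,6,8,9}; box has {1,2,4,5,6,7,8,9} → only 3 remains.
(4,7) = 6: row 4 has {1,2,5,8}; col 7 has {2,3,5,7,9}; box has {1,2,3,4,5,7,8,9} → only 6 remains.
(5,2) = 2: row 5 has {1,3,4,5,6,7,8,9}; col 2 has {4,7}; box has {1,5,6} → only 2 remains.
(7,8) = 7: row 7 has {2,3,4,5}; col 8 has {1,2,3,4,5,6,8,9}; box has {2,3,5,6,9} → only 7 remains.
(2,5) = 1: row 2 has {2,3,4,6,7,8,9}; col 5 has {2,3,5,6}; box has {3,4,5,6,8,9} → only 1 remains.
(3,5) = 7: row 3 has {3,5,8,9}; col 5 has {1,2,3,5,6}; box has {1,3,4,5,6,8,9} → only 7 remains.
(4,6) = 4: row 4 has {1,2,5,6,8}; col 6 has {1,2,3,5,7,8,9}; box has {1,2,3,5,8} → only 4 remains.
(6,6) = 6: row 6 has {1,2,3,5}; col 6 has {1,2,3,4,5,7,8,9}; box has {1,2,3,4,5,8} → only 6 remains.
(2,2) = 5: row 2 has {1,2,3,4,6,7,8,9}; col 2 has {2,4,7}; box has {2,7,9} → only 5 remains.
(3,4) = 2: row 3 has {3,5,7,8,9}; col 4 has {4,5,6,8}; box has {1,3,4,5,6,7,8,9} → only 2 remains.
(7,3) = 6: in row 7, 6 can only go here (every other open cell in that row sees a 6).
(3,3) = 4: row 3 has {2,3,5,7,8,9}; col 3 has {1,2,3,5,6,7,9}; box has {2,5,7,9} → only 4 remains.
(6,3) = 8: row 6 has {1,2,3,5,6}; col 3 has {1,2,3,4,5,6,7,9}; box has {1,2,5,6} → only 8 remains.
(3,1) = 1: row 3 has {2,3,4,5,7,8,9}; col 1 has {2,6,9}; box has {2,4,5,7,9} → only 1 remains.
(3,2) = 6: row 3 has {1,2,3,4,5,7,8,9}; col 2 has {2,4,5,7}; box has {1,2,4,5,7,9} → only 6 remains.
(6,2) = 9: row 6 has {1,2,3,5,6,8}; col 2 has {2,4,5,6,7}; box has {1,2,5,6,8} → only 9 remains.
(6,4) = 7: row 6 has {1,2,3,5,6,8,9}; col 4 has {2,4,5,6,8}; box has {1,2,3,4,5,6,8} → only 7 remains.
(8,1) = 8: row 8 has {2,3,5,6,7,9}; col 1 has {1,2,6,9}; box has {2,3,4,6,7,9} → only 8 remains.
(8,5) = 4: row 8 has {2,3,5,6,7,8,9}; col 5 has {1,2,3,5,6,7}; box has {2,5,6,7} → only 4 remains.
(8,7) = 1: row 8 has {2,3,4,5,6,7,8,9}; col 7 has {2,3,5,6,7,9}; box has {2,3,5,6,7,9} → only 1 remains.
(9,1) = 5: row 9 has {2,6,7,9}; col 1 has {1,2,6,8,9}; box has {2,3,4,6,7,8,9} → only 5 remains.
(9,2) = 1: row 9 has {2,5,6,7,9}; col 2 has {2,4,5,6,7,9}; box has {2,3,4,5,6,7,8,9} → only 1 remains.
(9,4) = 3: row 9 has {1,2,5,6,7,9}; col 4 has {2,4,5,6,7,8}; box has {2,4,5,6,7} → only 3 remains.
(9,5) = 8: row 9 has {1,2,3,5,6,7,9}; col 5 has {1,2,3,4,5,6,7}; box has {2,3,4,5,6,7} → only 8 remains.
(9,7) = 4: row 9 has {1,2,3,5,6,7,8,9}; col 7 has {1,2,3,5,6,7,9}; box has {1,2,3,5,6,7,9} → only 4 remains.
(1,1) = 3: row 1 has {1,2,4,5,6,7,9}; col 1 has {1,2,5,6,8,9}; box has {1,2,4,5,6,7,9} → only 3 remains.
(1,2) = 8: row 1 has {1,2,3,4,5,6,7,9}; col 2 has {1,2,4,5,6,7,9}; box has {1,2,3,4,5,6,7,9} → only 8 remains.
(4,1) = 7: row 4 has {1,2,4,5,6,8}; col 1 has {1,2,3,5,6,8,9}; box has {1,2,5,6,8,9} → only 7 remains.
(4,2) = 3: row 4 has {1,2,4,5,6,7,8}; col 2 has {1,2,4,5,6,7,8,9}; box has {1,2,5,6,7,8,9} → only 3 remains.
(4,4) = 9: row 4 has {1,2,3,4,5,6,7,8}; col 4 has {2,3,4,5,6,7,8}; box has {1,2,3,4,5,6,7,8} → only 9 remains.
(6,1) = 4: row 6 has {1,2,3,5,6,7,8,9}; col 1 has {1,2,3,5,6,7,8,9}; box has {1,2,3,5,6,7,8,9} → only 4 remains.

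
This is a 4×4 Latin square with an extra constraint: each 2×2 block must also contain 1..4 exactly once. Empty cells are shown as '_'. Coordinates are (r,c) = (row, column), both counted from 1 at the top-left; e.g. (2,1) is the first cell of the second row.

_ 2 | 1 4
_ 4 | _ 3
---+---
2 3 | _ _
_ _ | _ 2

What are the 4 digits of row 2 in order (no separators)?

(1,1) = 3: row 1 has {1,2,4}; col 1 has {2}; box has {2,4} → only 3 remains.
(2,1) = 1: row 2 has {3,4}; col 1 has {2,3}; box has {2,3,4} → only 1 remains.
(2,3) = 2: row 2 has {1,3,4}; col 3 has {1}; box has {1,3,4} → only 2 remains.

1423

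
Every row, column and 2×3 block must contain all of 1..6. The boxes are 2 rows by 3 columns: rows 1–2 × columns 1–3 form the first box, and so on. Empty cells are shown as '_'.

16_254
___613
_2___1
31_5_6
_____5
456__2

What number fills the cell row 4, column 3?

4

row 1, column 3 = 3 (sole candidate).
row 2, column 2 = 4 (sole candidate).
row 4, column 3 = 4: row 4 has {1,3,5,6}; col 3 has {3,6}; box has {1,2,3} → only 4 remains.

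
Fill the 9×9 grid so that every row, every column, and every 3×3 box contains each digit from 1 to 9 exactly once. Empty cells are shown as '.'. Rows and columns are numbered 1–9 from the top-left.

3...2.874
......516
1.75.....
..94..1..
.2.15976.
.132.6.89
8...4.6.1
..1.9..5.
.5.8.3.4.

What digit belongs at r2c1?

2

r1c6 = 1 (sole candidate).
r5c1 = 4 (sole candidate).
r5c3 = 8 (sole candidate).
r5c9 = 3 (sole candidate).
r6c5 = 7 (sole candidate).
r6c7 = 4 (sole candidate).
r7c3 = 2 (sole candidate).
r7c4 = 7 (sole candidate).
r7c6 = 5 (sole candidate).
r8c4 = 6 (sole candidate).
r8c6 = 2 (sole candidate).
r8c7 = 3 (sole candidate).
r9c3 = 6 (sole candidate).
r9c5 = 1 (sole candidate).
r1c3 = 5 (sole candidate).
r1c4 = 9 (sole candidate).
r2c3 = 4 (sole candidate).
r2c4 = 3 (sole candidate).
r2c5 = 8 (sole candidate).
r2c6 = 7 (sole candidate).
r3c5 = 6 (sole candidate).
r3c6 = 4 (sole candidate).
r3c9 = 2 (sole candidate).
r4c5 = 3 (sole candidate).
r4c6 = 8 (sole candidate).
r4c8 = 2 (sole candidate).
r4c9 = 5 (sole candidate).
r6c1 = 5 (sole candidate).
r7c8 = 9 (sole candidate).
r8c1 = 7 (sole candidate).
r8c2 = 4 (sole candidate).
r8c9 = 8 (sole candidate).
r9c1 = 9 (sole candidate).
r9c7 = 2 (sole candidate).
r9c9 = 7 (sole candidate).
r1c2 = 6 (sole candidate).
r2c1 = 2: row 2 has {1,3,4,5,6,7,8}; col 1 has {1,3,4,5,7,8,9}; box has {1,3,4,5,6,7} → only 2 remains.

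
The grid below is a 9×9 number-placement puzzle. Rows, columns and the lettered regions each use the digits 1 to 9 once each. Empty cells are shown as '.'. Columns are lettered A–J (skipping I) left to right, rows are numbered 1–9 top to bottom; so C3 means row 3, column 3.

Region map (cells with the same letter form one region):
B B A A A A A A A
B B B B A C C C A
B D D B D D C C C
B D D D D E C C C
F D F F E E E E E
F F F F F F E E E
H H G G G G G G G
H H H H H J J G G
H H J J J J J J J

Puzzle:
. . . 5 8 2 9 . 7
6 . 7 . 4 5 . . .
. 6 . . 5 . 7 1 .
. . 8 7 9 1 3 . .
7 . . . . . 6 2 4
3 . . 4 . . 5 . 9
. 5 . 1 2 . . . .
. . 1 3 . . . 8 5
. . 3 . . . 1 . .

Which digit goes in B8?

C1 = 6 (sole candidate).
H1 = 3 (sole candidate).
H2 = 9 (sole candidate).
J2 = 1 (sole candidate).
E5 = 3 (sole candidate).
F5 = 8 (sole candidate).
C6 = 2 (sole candidate).
F6 = 6 (sole candidate).
H6 = 7 (sole candidate).
G7 = 4 (sole candidate).
H7 = 6 (sole candidate).
J7 = 3 (sole candidate).
G8 = 2 (sole candidate).
G2 = 8 (sole candidate).
C3 = 4 (sole candidate).
F3 = 3 (sole candidate).
J3 = 2 (sole candidate).
B4 = 2 (sole candidate).
H4 = 4 (sole candidate).
J4 = 6 (sole candidate).
B5 = 1 (sole candidate).
D5 = 9 (sole candidate).
B6 = 8 (sole candidate).
E6 = 1 (sole candidate).
C7 = 9 (sole candidate).
F7 = 7 (sole candidate).
H9 = 5 (sole candidate).
J9 = 8 (sole candidate).
B1 = 4 (sole candidate).
B2 = 3 (sole candidate).
D2 = 2 (sole candidate).
D3 = 8 (sole candidate).
A4 = 5 (sole candidate).
C5 = 5 (sole candidate).
A7 = 8 (sole candidate).
D9 = 6 (sole candidate).
E9 = 7 (sole candidate).
A1 = 1 (sole candidate).
A3 = 9 (sole candidate).
A8 = 4 (sole candidate).
E8 = 6 (sole candidate).
F8 = 9 (sole candidate).
A9 = 2 (sole candidate).
B9 = 9 (sole candidate).
F9 = 4 (sole candidate).
B8 = 7: row 8 has {1,2,3,4,5,6,8,9}; col 2 has {1,2,3,4,5,6,8,9}; region has {1,2,3,4,5,6,8,9} → only 7 remains.

7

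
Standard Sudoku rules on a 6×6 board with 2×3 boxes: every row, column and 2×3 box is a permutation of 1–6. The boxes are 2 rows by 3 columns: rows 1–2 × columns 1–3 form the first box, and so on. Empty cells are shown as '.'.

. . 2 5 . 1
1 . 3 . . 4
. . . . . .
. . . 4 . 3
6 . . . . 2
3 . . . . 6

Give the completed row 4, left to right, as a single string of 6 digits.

516423

row 1, column 1 = 4: row 1 has {1,2,5}; col 1 has {1,3,6}; box has {1,2,3} → only 4 remains.
row 1, column 2 = 6: row 1 has {1,2,4,5}; col 2 has {}; box has {1,2,3,4} → only 6 remains.
row 1, column 5 = 3: row 1 has {1,2,4,5,6}; col 5 has {}; box has {1,4,5} → only 3 remains.
row 2, column 2 = 5: row 2 has {1,3,4}; col 2 has {6}; box has {1,2,3,4,6} → only 5 remains.
row 3, column 6 = 5: row 3 has {}; col 6 has {1,2,3,4,6}; box has {3,4} → only 5 remains.
row 6, column 4 = 1: row 6 has {3,6}; col 4 has {4,5}; box has {2,6} → only 1 remains.
row 3, column 1 = 2: row 3 has {5}; col 1 has {1,3,4,6}; box has {} → only 2 remains.
row 3, column 4 = 6: row 3 has {2,5}; col 4 has {1,4,5}; box has {3,4,5} → only 6 remains.
row 3, column 5 = 1: row 3 has {2,5,6}; col 5 has {3}; box has {3,4,5,6} → only 1 remains.
row 4, column 1 = 5: row 4 has {3,4}; col 1 has {1,2,3,4,6}; box has {2} → only 5 remains.
row 4, column 2 = 1: row 4 has {3,4,5}; col 2 has {5,6}; box has {2,5} → only 1 remains.
row 4, column 3 = 6: row 4 has {1,3,4,5}; col 3 has {2,3}; box has {1,2,5} → only 6 remains.
row 4, column 5 = 2: row 4 has {1,3,4,5,6}; col 5 has {1,3}; box has {1,3,4,5,6} → only 2 remains.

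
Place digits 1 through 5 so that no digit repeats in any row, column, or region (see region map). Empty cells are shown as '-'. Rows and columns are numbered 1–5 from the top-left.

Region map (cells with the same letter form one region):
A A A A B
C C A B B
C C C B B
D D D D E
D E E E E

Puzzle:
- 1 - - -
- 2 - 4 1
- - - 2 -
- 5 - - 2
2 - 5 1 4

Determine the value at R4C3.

R2C3 = 3: row 2 has {1,2,4}; col 3 has {5}; region has {1} → only 3 remains.
R4C4 = 3: row 4 has {2,5}; col 4 has {1,2,4}; region has {2,5} → only 3 remains.
R5C2 = 3: row 5 has {1,2,4,5}; col 2 has {1,2,5}; region has {1,2,4,5} → only 3 remains.
R1C4 = 5: row 1 has {1}; col 4 has {1,2,3,4}; region has {1,3} → only 5 remains.
R1C5 = 3: row 1 has {1,5}; col 5 has {1,2,4}; region has {1,2,4} → only 3 remains.
R2C1 = 5: row 2 has {1,2,3,4}; col 1 has {2}; region has {2} → only 5 remains.
R3C2 = 4: row 3 has {2}; col 2 has {1,2,3,5}; region has {2,5} → only 4 remains.
R3C3 = 1: row 3 has {2,4}; col 3 has {3,5}; region has {2,4,5} → only 1 remains.
R3C5 = 5: row 3 has {1,2,4}; col 5 has {1,2,3,4}; region has {1,2,3,4} → only 5 remains.
R4C3 = 4: row 4 has {2,3,5}; col 3 has {1,3,5}; region has {2,3,5} → only 4 remains.

4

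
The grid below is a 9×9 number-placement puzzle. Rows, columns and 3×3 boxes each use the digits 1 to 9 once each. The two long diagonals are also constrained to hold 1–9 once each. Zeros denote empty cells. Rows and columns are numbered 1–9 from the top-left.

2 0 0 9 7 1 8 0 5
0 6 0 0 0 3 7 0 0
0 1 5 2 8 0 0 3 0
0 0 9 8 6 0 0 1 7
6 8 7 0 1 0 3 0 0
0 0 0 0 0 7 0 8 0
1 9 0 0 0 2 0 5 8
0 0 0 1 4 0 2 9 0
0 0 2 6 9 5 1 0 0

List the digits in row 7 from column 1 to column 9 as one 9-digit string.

196732458

R2C5 = 5: row 2 has {3,6,7}; col 5 has {1,4,6,7,8,9}; box has {1,2,3,7,8,9} → only 5 remains.
R4C6 = 4: row 4 has {1,6,7,8,9}; col 6 has {1,2,3,5,7}; box has {1,6,7,8}; anti-diagonal has {1,5} → only 4 remains.
R4C7 = 5: row 4 has {1,4,6,7,8,9}; col 7 has {1,2,3,7,8}; box has {1,3,7,8} → only 5 remains.
R5C4 = 5: row 5 has {1,3,6,7,8}; col 4 has {1,2,6,8,9}; box has {1,4,6,7,8} → only 5 remains.
R5C6 = 9: row 5 has {1,3,5,6,7,8}; col 6 has {1,2,3,4,5,7}; box has {1,4,5,6,7,8} → only 9 remains.
R6C4 = 3: row 6 has {7,8}; col 4 has {1,2,5,6,8,9}; box has {1,4,5,6,7,8,9}; anti-diagonal has {1,4,5} → only 3 remains.
R6C5 = 2: row 6 has {3,7,8}; col 5 has {1,4,5,6,7,8,9}; box has {1,3,4,5,6,7,8,9} → only 2 remains.
R7C3 = 6: row 7 has {1,2,5,8,9}; col 3 has {2,5,7,9}; box has {1,2,9}; anti-diagonal has {1,3,4,5} → only 6 remains.
R7C4 = 7: row 7 has {1,2,5,6,8,9}; col 4 has {1,2,3,5,6,8,9}; box has {1,2,4,5,6,9} → only 7 remains.
R7C5 = 3: row 7 has {1,2,5,6,7,8,9}; col 5 has {1,2,4,5,6,7,8,9}; box has {1,2,4,5,6,7,9} → only 3 remains.
R7C7 = 4: row 7 has {1,2,3,5,6,7,8,9}; col 7 has {1,2,3,5,7,8}; box has {1,2,5,8,9}; main diagonal has {1,2,5,6,7,8,9} → only 4 remains.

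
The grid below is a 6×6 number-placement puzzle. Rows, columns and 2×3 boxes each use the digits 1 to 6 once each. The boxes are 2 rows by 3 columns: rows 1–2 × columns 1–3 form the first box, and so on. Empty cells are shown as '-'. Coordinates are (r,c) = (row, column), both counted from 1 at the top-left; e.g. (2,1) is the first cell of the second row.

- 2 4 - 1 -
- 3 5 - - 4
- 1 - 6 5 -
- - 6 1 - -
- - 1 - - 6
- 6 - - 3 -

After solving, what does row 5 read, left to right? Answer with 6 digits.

(1,1) = 6 (sole candidate).
(2,1) = 1 (sole candidate).
(2,4) = 2 (sole candidate).
(2,5) = 6 (sole candidate).
(6,3) = 2 (sole candidate).
(3,3) = 3 (sole candidate).
(3,6) = 2 (sole candidate).
(4,5) = 4 (sole candidate).
(4,6) = 3 (sole candidate).
(5,5) = 2: row 5 has {1,6}; col 5 has {1,3,4,5,6}; box has {3,6} → only 2 remains.
(1,6) = 5 (sole candidate).
(3,1) = 4 (sole candidate).
(4,2) = 5 (sole candidate).
(5,2) = 4: row 5 has {1,2,6}; col 2 has {1,2,3,5,6}; box has {1,2,6} → only 4 remains.
(5,4) = 5: row 5 has {1,2,4,6}; col 4 has {1,2,6}; box has {2,3,6} → only 5 remains.
(6,1) = 5 (sole candidate).
(6,4) = 4 (sole candidate).
(6,6) = 1 (sole candidate).
(1,4) = 3 (sole candidate).
(4,1) = 2 (sole candidate).
(5,1) = 3: row 5 has {1,2,4,5,6}; col 1 has {1,2,4,5,6}; box has {1,2,4,5,6} → only 3 remains.

341526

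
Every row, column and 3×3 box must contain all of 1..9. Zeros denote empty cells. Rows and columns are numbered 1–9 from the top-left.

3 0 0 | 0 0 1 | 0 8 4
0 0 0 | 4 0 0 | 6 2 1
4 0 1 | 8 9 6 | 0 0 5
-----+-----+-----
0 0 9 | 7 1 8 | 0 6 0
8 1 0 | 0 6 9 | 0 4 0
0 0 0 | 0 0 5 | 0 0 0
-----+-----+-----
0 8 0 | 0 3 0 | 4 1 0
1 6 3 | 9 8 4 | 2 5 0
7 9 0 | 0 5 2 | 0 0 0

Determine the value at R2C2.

5

R2C5 = 7: row 2 has {1,2,4,6}; col 5 has {1,3,5,6,8,9}; box has {1,4,6,8,9} → only 7 remains.
R2C6 = 3: row 2 has {1,2,4,6,7}; col 6 has {1,2,4,5,6,8,9}; box has {1,4,6,7,8,9} → only 3 remains.
R7C4 = 6: row 7 has {1,3,4,8}; col 4 has {4,7,8,9}; box has {2,3,4,5,8,9} → only 6 remains.
R7C6 = 7: row 7 has {1,3,4,6,8}; col 6 has {1,2,3,4,5,6,8,9}; box has {2,3,4,5,6,8,9} → only 7 remains.
R7C9 = 9: row 7 has {1,3,4,6,7,8}; col 9 has {1,4,5}; box has {1,2,4,5} → only 9 remains.
R8C9 = 7: row 8 has {1,2,3,4,5,6,8,9}; col 9 has {1,4,5,9}; box has {1,2,4,5,9} → only 7 remains.
R9C3 = 4: row 9 has {2,5,7,9}; col 3 has {1,3,9}; box has {1,3,6,7,8,9} → only 4 remains.
R9C4 = 1: row 9 has {2,4,5,7,9}; col 4 has {4,6,7,8,9}; box has {2,3,4,5,6,7,8,9} → only 1 remains.
R9C8 = 3: row 9 has {1,2,4,5,7,9}; col 8 has {1,2,4,5,6,8}; box has {1,2,4,5,7,9} → only 3 remains.
R1C5 = 2: row 1 has {1,3,4,8}; col 5 has {1,3,5,6,7,8,9}; box has {1,3,4,6,7,8,9} → only 2 remains.
R2C2 = 5: row 2 has {1,2,3,4,6,7}; col 2 has {1,6,8,9}; box has {1,3,4} → only 5 remains.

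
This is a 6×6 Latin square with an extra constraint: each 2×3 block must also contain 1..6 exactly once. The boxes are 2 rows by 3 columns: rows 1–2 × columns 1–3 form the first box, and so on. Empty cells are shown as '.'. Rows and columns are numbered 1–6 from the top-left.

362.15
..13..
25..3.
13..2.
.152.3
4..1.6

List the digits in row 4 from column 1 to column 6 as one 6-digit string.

136524

R1C4 = 4 (sole candidate).
R2C1 = 5 (sole candidate).
R2C2 = 4 (sole candidate).
R2C5 = 6 (sole candidate).
R2C6 = 2 (sole candidate).
R3C4 = 6 (sole candidate).
R4C4 = 5: row 4 has {1,2,3}; col 4 has {1,2,3,4,6}; box has {2,3,6} → only 5 remains.
R4C6 = 4: row 4 has {1,2,3,5}; col 6 has {2,3,5,6}; box has {2,3,5,6} → only 4 remains.
R5C1 = 6 (sole candidate).
R5C5 = 4 (sole candidate).
R6C2 = 2 (sole candidate).
R6C3 = 3 (sole candidate).
R6C5 = 5 (sole candidate).
R3C3 = 4 (sole candidate).
R3C6 = 1 (sole candidate).
R4C3 = 6: row 4 has {1,2,3,4,5}; col 3 has {1,2,3,4,5}; box has {1,2,3,4,5} → only 6 remains.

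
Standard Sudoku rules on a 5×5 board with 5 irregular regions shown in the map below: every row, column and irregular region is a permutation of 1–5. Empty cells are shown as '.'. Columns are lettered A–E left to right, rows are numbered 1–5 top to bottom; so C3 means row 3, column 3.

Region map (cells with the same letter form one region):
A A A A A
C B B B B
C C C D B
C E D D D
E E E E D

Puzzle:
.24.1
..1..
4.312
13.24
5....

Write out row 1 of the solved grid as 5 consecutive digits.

A1 = 3: row 1 has {1,2,4}; col 1 has {1,4,5}; region has {1,2,4} → only 3 remains.
D1 = 5: row 1 has {1,2,3,4}; col 4 has {1,2}; region has {1,2,3,4} → only 5 remains.

32451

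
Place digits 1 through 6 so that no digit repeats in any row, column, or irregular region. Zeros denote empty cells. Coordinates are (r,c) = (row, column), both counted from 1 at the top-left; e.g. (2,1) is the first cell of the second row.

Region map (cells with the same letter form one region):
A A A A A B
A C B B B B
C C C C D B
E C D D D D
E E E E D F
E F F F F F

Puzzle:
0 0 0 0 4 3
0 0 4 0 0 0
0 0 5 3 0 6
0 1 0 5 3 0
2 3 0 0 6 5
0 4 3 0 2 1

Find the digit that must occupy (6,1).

(2,6) = 2 (sole candidate).
(3,1) = 4 (sole candidate).
(3,2) = 2 (sole candidate).
(3,5) = 1 (sole candidate).
(4,1) = 6 (sole candidate).
(4,3) = 2 (sole candidate).
(4,6) = 4 (sole candidate).
(5,3) = 1 (sole candidate).
(5,4) = 4 (sole candidate).
(6,1) = 5: row 6 has {1,2,3,4}; col 1 has {2,4,6}; region has {1,2,3,4,6} → only 5 remains.

5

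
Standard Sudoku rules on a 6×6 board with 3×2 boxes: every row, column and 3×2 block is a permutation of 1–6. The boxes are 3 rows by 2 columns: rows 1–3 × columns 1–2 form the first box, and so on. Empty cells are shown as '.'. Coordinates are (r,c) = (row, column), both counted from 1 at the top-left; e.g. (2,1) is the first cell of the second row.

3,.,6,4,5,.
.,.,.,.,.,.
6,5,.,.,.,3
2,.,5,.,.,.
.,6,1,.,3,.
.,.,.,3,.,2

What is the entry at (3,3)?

(1,6) = 1 (sole candidate).
(3,3) = 2: row 3 has {3,5,6}; col 3 has {1,5,6}; box has {4,6} → only 2 remains.

2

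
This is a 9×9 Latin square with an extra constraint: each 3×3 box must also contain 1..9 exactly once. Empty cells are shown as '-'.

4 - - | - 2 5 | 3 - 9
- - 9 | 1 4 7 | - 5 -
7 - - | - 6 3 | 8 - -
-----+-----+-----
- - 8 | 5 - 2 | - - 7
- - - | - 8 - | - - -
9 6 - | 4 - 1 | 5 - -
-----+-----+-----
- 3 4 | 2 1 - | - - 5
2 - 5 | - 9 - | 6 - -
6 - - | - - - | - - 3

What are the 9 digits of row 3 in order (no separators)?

752963841

r1c4 = 8: row 1 has {2,3,4,5,9}; col 4 has {1,2,4,5}; box has {1,2,3,4,5,6,7} → only 8 remains.
r2c7 = 2: row 2 has {1,4,5,7,9}; col 7 has {3,5,6,8}; box has {3,5,8,9} → only 2 remains.
r2c9 = 6: row 2 has {1,2,4,5,7,9}; col 9 has {3,5,7,9}; box has {2,3,5,8,9} → only 6 remains.
r3c4 = 9: row 3 has {3,6,7,8}; col 4 has {1,2,4,5,8}; box has {1,2,3,4,5,6,7,8} → only 9 remains.
r4c5 = 3: row 4 has {2,5,7,8}; col 5 has {1,2,4,6,8,9}; box has {1,2,4,5,8} → only 3 remains.
r6c5 = 7: row 6 has {1,4,5,6,9}; col 5 has {1,2,3,4,6,8,9}; box has {1,2,3,4,5,8} → only 7 remains.
r7c1 = 8: row 7 has {1,2,3,4,5}; col 1 has {2,4,6,7,9}; box has {2,3,4,5,6} → only 8 remains.
r7c6 = 6: row 7 has {1,2,3,4,5,8}; col 6 has {1,2,3,5,7}; box has {1,2,9} → only 6 remains.
r9c4 = 7: row 9 has {3,6}; col 4 has {1,2,4,5,8,9}; box has {1,2,6,9} → only 7 remains.
r9c5 = 5: row 9 has {3,6,7}; col 5 has {1,2,3,4,6,7,8,9}; box has {1,2,6,7,9} → only 5 remains.
r1c2 = 1: row 1 has {2,3,4,5,8,9}; col 2 has {3,6}; box has {4,7,9} → only 1 remains.
r1c3 = 6: row 1 has {1,2,3,4,5,8,9}; col 3 has {4,5,8,9}; box has {1,4,7,9} → only 6 remains.
r1c8 = 7: row 1 has {1,2,3,4,5,6,8,9}; col 8 has {5}; box has {2,3,5,6,8,9} → only 7 remains.
r2c1 = 3: row 2 has {1,2,4,5,6,7,9}; col 1 has {2,4,6,7,8,9}; box has {1,4,6,7,9} → only 3 remains.
r2c2 = 8: row 2 has {1,2,3,4,5,6,7,9}; col 2 has {1,3,6}; box has {1,3,4,6,7,9} → only 8 remains.
r3c3 = 2: row 3 has {3,6,7,8,9}; col 3 has {4,5,6,8,9}; box has {1,3,4,6,7,8,9} → only 2 remains.
r4c1 = 1: row 4 has {2,3,5,7,8}; col 1 has {2,3,4,6,7,8,9}; box has {6,8,9} → only 1 remains.
r4c2 = 4: row 4 has {1,2,3,5,7,8}; col 2 has {1,3,6,8}; box has {1,6,8,9} → only 4 remains.
r4c7 = 9: row 4 has {1,2,3,4,5,7,8}; col 7 has {2,3,5,6,8}; box has {5,7} → only 9 remains.
r4c8 = 6: row 4 has {1,2,3,4,5,7,8,9}; col 8 has {5,7}; box has {5,7,9} → only 6 remains.
r5c1 = 5: row 5 has {8}; col 1 has {1,2,3,4,6,7,8,9}; box has {1,4,6,8,9} → only 5 remains.
r5c4 = 6: row 5 has {5,8}; col 4 has {1,2,4,5,7,8,9}; box has {1,2,3,4,5,7,8} → only 6 remains.
r5c6 = 9: row 5 has {5,6,8}; col 6 has {1,2,3,5,6,7}; box has {1,2,3,4,5,6,7,8} → only 9 remains.
r6c3 = 3: row 6 has {1,4,5,6,7,9}; col 3 has {2,4,5,6,8,9}; box has {1,4,5,6,8,9} → only 3 remains.
r7c7 = 7: row 7 has {1,2,3,4,5,6,8}; col 7 has {2,3,5,6,8,9}; box has {3,5,6} → only 7 remains.
r7c8 = 9: row 7 has {1,2,3,4,5,6,7,8}; col 8 has {5,6,7}; box has {3,5,6,7} → only 9 remains.
r8c2 = 7: row 8 has {2,5,6,9}; col 2 has {1,3,4,6,8}; box has {2,3,4,5,6,8} → only 7 remains.
r8c4 = 3: row 8 has {2,5,6,7,9}; col 4 has {1,2,4,5,6,7,8,9}; box has {1,2,5,6,7,9} → only 3 remains.
r9c2 = 9: row 9 has {3,5,6,7}; col 2 has {1,3,4,6,7,8}; box has {2,3,4,5,6,7,8} → only 9 remains.
r9c3 = 1: row 9 has {3,5,6,7,9}; col 3 has {2,3,4,5,6,8,9}; box has {2,3,4,5,6,7,8,9} → only 1 remains.
r9c7 = 4: row 9 has {1,3,5,6,7,9}; col 7 has {2,3,5,6,7,8,9}; box has {3,5,6,7,9} → only 4 remains.
r3c2 = 5: row 3 has {2,3,6,7,8,9}; col 2 has {1,3,4,6,7,8,9}; box has {1,2,3,4,6,7,8,9} → only 5 remains.
r5c2 = 2: row 5 has {5,6,8,9}; col 2 has {1,3,4,5,6,7,8,9}; box has {1,3,4,5,6,8,9} → only 2 remains.
r5c3 = 7: row 5 has {2,5,6,8,9}; col 3 has {1,2,3,4,5,6,8,9}; box has {1,2,3,4,5,6,8,9} → only 7 remains.
r5c7 = 1: row 5 has {2,5,6,7,8,9}; col 7 has {2,3,4,5,6,7,8,9}; box has {5,6,7,9} → only 1 remains.
r5c9 = 4: row 5 has {1,2,5,6,7,8,9}; col 9 has {3,5,6,7,9}; box has {1,5,6,7,9} → only 4 remains.
r9c6 = 8: row 9 has {1,3,4,5,6,7,9}; col 6 has {1,2,3,5,6,7,9}; box has {1,2,3,5,6,7,9} → only 8 remains.
r9c8 = 2: row 9 has {1,3,4,5,6,7,8,9}; col 8 has {5,6,7,9}; box has {3,4,5,6,7,9} → only 2 remains.
r3c9 = 1: row 3 has {2,3,5,6,7,8,9}; col 9 has {3,4,5,6,7,9}; box has {2,3,5,6,7,8,9} → only 1 remains.
r5c8 = 3: row 5 has {1,2,4,5,6,7,8,9}; col 8 has {2,5,6,7,9}; box has {1,4,5,6,7,9} → only 3 remains.
r6c8 = 8: row 6 has {1,3,4,5,6,7,9}; col 8 has {2,3,5,6,7,9}; box has {1,3,4,5,6,7,9} → only 8 remains.
r6c9 = 2: row 6 has {1,3,4,5,6,7,8,9}; col 9 has {1,3,4,5,6,7,9}; box has {1,3,4,5,6,7,8,9} → only 2 remains.
r8c6 = 4: row 8 has {2,3,5,6,7,9}; col 6 has {1,2,3,5,6,7,8,9}; box has {1,2,3,5,6,7,8,9} → only 4 remains.
r8c8 = 1: row 8 has {2,3,4,5,6,7,9}; col 8 has {2,3,5,6,7,8,9}; box has {2,3,4,5,6,7,9} → only 1 remains.
r8c9 = 8: row 8 has {1,2,3,4,5,6,7,9}; col 9 has {1,2,3,4,5,6,7,9}; box has {1,2,3,4,5,6,7,9} → only 8 remains.
r3c8 = 4: row 3 has {1,2,3,5,6,7,8,9}; col 8 has {1,2,3,5,6,7,8,9}; box has {1,2,3,5,6,7,8,9} → only 4 remains.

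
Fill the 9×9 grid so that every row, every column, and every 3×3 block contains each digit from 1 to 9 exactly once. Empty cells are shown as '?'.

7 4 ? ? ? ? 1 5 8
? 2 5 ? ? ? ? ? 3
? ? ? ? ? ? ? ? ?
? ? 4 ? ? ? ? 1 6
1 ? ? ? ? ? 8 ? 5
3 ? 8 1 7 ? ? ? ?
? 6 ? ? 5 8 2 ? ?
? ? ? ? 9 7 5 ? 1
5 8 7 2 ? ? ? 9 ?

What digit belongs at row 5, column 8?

7

row 8, column 2 = 3 (sole candidate).
row 8, column 3 = 2 (sole candidate).
row 9, column 9 = 4 (sole candidate).
row 7, column 9 = 7 (sole candidate).
row 8, column 1 = 4 (sole candidate).
row 8, column 4 = 6 (sole candidate).
row 8, column 8 = 8 (sole candidate).
row 7, column 1 = 9 (sole candidate).
row 7, column 3 = 1 (sole candidate).
row 7, column 8 = 3 (sole candidate).
row 9, column 7 = 6 (sole candidate).
row 4, column 1 = 2 (sole candidate).
row 7, column 4 = 4 (sole candidate).
row 6, column 6 = 6 (hidden single in row 6).
row 5, column 3 = 6 (hidden single in row 5).
row 1, column 5 = 6 (hidden single in row 1).
row 1, column 6 = 2 (hidden single in row 1).
row 6, column 2 = 5 (hidden single in row 6).
row 3, column 2 = 1 (hidden single in column 2).
row 5, column 5 = 2 (hidden single in column 5).
row 4, column 7 = 3 (hidden single in column 7).
row 4, column 5 = 8 (sole candidate).
row 4, column 2 = 7 (hidden single in row 4).
row 5, column 2 = 9 (sole candidate).
row 5, column 4 = 3 (sole candidate).
row 5, column 6 = 4 (sole candidate).
row 5, column 8 = 7: row 5 has {1,2,3,4,5,6,8,9}; col 8 has {1,3,5,8,9}; box has {1,3,5,6,8} → only 7 remains.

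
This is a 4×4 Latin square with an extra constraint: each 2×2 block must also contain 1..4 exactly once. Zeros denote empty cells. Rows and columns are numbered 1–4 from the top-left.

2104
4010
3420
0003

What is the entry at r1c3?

3

r1c3 = 3: row 1 has {1,2,4}; col 3 has {1,2}; box has {1,4} → only 3 remains.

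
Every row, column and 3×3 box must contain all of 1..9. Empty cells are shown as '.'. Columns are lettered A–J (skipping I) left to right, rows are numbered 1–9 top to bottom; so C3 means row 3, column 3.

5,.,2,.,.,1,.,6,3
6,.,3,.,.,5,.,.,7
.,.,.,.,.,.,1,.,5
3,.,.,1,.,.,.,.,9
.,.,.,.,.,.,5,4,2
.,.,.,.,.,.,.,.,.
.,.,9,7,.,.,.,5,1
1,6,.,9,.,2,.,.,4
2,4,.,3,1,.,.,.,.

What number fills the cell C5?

1

A7 = 8 (sole candidate).
B7 = 3 (sole candidate).
B2 = 1 (hidden single in row 2).
C5 = 1: in row 5, 1 can only go here (every other open cell in that row sees a 1).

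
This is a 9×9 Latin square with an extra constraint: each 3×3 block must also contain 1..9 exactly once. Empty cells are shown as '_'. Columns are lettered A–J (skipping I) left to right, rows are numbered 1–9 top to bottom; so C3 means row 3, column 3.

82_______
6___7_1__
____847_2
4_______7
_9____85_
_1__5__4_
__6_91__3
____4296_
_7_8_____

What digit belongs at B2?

4

C1 = 7 (hidden single in row 1).
D2 = 2 (hidden single in row 2).
D3 = 6 (hidden single in row 3).
D5 = 4 (hidden single in row 5).
D8 = 7 (hidden single in row 8).
D7 = 5 (sole candidate).
A7 = 2 (sole candidate).
G7 = 4 (sole candidate).
B7 = 8 (sole candidate).
H7 = 7 (sole candidate).
J1 = 4 (hidden single in row 1).
G1 = 6 (hidden single in row 1).
F1 = 5 (hidden single in row 1).
J8 = 8 (hidden single in row 8).
H2 = 8 (hidden single in row 2).
C9 = 4 (hidden single in row 9).
B2 = 4: in row 2, 4 can only go here (every other open cell in that row sees a 4).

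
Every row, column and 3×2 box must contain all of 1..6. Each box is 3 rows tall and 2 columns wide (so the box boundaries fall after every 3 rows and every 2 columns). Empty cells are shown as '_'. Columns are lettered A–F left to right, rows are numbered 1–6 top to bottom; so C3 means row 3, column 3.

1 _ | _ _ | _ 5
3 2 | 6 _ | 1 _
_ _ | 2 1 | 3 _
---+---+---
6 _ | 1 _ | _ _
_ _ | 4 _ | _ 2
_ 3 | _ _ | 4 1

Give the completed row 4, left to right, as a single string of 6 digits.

641253

C1 = 3 (sole candidate).
D1 = 4 (sole candidate).
D2 = 5 (sole candidate).
F2 = 4 (sole candidate).
F3 = 6 (sole candidate).
E4 = 5: row 4 has {1,6}; col 5 has {1,3,4}; box has {1,2,4} → only 5 remains.
F4 = 3: row 4 has {1,5,6}; col 6 has {1,2,4,5,6}; box has {1,2,4,5} → only 3 remains.
A5 = 5 (sole candidate).
B5 = 1 (sole candidate).
E5 = 6 (sole candidate).
A6 = 2 (sole candidate).
C6 = 5 (sole candidate).
D6 = 6 (sole candidate).
B1 = 6 (sole candidate).
E1 = 2 (sole candidate).
A3 = 4 (sole candidate).
B3 = 5 (sole candidate).
B4 = 4: row 4 has {1,3,5,6}; col 2 has {1,2,3,5,6}; box has {1,2,3,5,6} → only 4 remains.
D4 = 2: row 4 has {1,3,4,5,6}; col 4 has {1,4,5,6}; box has {1,4,5,6} → only 2 remains.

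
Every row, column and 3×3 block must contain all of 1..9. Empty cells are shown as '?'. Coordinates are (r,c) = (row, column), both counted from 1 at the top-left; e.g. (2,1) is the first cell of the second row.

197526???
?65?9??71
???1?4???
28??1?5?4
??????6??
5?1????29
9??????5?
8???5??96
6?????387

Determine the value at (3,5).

(3,1) = 3 (sole candidate).
(3,2) = 2 (sole candidate).
(3,3) = 8 (sole candidate).
(3,5) = 7: row 3 has {1,2,3,4,8}; col 5 has {1,2,5,9}; box has {1,2,4,5,6,9} → only 7 remains.

7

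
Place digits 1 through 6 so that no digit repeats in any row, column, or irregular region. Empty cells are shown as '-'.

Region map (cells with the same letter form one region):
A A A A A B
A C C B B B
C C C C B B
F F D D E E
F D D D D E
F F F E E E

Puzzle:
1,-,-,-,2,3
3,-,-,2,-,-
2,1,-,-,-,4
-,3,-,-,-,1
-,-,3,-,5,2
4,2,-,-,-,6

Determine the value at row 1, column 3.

row 2, column 6 = 5 (sole candidate).
row 3, column 5 = 6 (sole candidate).
row 4, column 5 = 4 (sole candidate).
row 5, column 1 = 6 (sole candidate).
row 5, column 2 = 4 (sole candidate).
row 5, column 4 = 1 (sole candidate).
row 6, column 5 = 3 (sole candidate).
row 2, column 2 = 6 (sole candidate).
row 2, column 3 = 4 (sole candidate).
row 2, column 5 = 1 (sole candidate).
row 3, column 3 = 5 (sole candidate).
row 3, column 4 = 3 (sole candidate).
row 4, column 1 = 5 (sole candidate).
row 4, column 4 = 6 (sole candidate).
row 6, column 3 = 1 (sole candidate).
row 6, column 4 = 5 (sole candidate).
row 1, column 2 = 5 (sole candidate).
row 1, column 3 = 6: row 1 has {1,2,3,5}; col 3 has {1,3,4,5}; region has {1,2,3,5} → only 6 remains.

6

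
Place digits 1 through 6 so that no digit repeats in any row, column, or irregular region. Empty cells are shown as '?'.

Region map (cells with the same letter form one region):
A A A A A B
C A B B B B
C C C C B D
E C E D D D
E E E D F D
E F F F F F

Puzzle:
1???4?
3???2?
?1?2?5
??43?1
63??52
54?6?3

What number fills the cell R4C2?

R1C4 = 5: row 1 has {1,4}; col 4 has {2,3,6}; region has {1,4} → only 5 remains.
R1C6 = 6: row 1 has {1,4,5}; col 6 has {1,2,3,5}; region has {2} → only 6 remains.
R2C2 = 6: row 2 has {2,3}; col 2 has {1,3,4}; region has {1,4,5} → only 6 remains.
R2C6 = 4: row 2 has {2,3,6}; col 6 has {1,2,3,5,6}; region has {2,6} → only 4 remains.
R3C1 = 4: row 3 has {1,2,5}; col 1 has {1,3,5,6}; region has {1,2,3} → only 4 remains.
R3C3 = 6: row 3 has {1,2,4,5}; col 3 has {4}; region has {1,2,3,4} → only 6 remains.
R3C5 = 3: row 3 has {1,2,4,5,6}; col 5 has {2,4,5}; region has {2,4,6} → only 3 remains.
R4C1 = 2: row 4 has {1,3,4}; col 1 has {1,3,4,5,6}; region has {3,4,5,6} → only 2 remains.
R4C2 = 5: row 4 has {1,2,3,4}; col 2 has {1,3,4,6}; region has {1,2,3,4,6} → only 5 remains.

5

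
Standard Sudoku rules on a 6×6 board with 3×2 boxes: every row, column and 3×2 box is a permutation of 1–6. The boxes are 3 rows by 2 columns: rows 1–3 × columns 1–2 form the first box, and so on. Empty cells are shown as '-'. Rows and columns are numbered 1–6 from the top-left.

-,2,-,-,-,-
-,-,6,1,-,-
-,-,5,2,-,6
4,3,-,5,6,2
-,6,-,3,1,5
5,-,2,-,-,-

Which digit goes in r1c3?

r1c4 = 4 (sole candidate).
r2c1 = 3 (sole candidate).
r2c6 = 4 (sole candidate).
r3c1 = 1 (sole candidate).
r3c2 = 4 (sole candidate).
r3c5 = 3 (sole candidate).
r4c3 = 1 (sole candidate).
r5c1 = 2 (sole candidate).
r5c3 = 4 (sole candidate).
r6c2 = 1 (sole candidate).
r6c4 = 6 (sole candidate).
r6c5 = 4 (sole candidate).
r6c6 = 3 (sole candidate).
r1c1 = 6 (sole candidate).
r1c3 = 3: row 1 has {2,4,6}; col 3 has {1,2,4,5,6}; box has {1,2,4,5,6} → only 3 remains.

3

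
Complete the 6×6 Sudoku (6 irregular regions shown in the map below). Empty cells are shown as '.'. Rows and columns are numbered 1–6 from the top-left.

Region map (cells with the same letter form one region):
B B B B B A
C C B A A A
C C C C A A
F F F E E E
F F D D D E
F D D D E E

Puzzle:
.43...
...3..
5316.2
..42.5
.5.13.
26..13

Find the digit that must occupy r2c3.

6

r1c4 = 5 (sole candidate).
r2c1 = 4 (sole candidate).
r2c2 = 2 (sole candidate).
r2c3 = 6: row 2 has {2,3,4}; col 3 has {1,3,4}; region has {3,4,5} → only 6 remains.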